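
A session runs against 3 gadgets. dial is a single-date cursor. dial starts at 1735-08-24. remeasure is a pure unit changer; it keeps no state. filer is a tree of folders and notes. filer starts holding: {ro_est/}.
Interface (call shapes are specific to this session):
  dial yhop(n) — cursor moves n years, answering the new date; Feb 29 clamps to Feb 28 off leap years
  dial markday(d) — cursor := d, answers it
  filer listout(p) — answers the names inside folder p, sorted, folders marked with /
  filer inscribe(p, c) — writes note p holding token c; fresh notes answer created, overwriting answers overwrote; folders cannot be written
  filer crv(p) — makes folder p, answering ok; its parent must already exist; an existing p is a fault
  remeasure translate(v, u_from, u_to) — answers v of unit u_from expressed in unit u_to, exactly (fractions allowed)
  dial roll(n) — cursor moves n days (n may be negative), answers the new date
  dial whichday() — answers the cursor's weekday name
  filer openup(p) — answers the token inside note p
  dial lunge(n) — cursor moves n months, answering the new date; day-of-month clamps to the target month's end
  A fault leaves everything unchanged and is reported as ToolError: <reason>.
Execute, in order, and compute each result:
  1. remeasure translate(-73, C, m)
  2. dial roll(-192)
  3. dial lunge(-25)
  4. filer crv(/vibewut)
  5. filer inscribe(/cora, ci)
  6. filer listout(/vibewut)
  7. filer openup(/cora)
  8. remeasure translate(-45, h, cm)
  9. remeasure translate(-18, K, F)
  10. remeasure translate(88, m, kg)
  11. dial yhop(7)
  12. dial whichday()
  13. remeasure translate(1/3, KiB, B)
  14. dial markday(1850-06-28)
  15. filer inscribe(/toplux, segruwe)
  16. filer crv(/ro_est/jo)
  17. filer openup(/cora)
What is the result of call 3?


Answer: 1733-01-13

Derivation:
I use remeasure translate(-73, C, m), and observe ToolError: incompatible units.
Next I call dial roll(-192), which returns 1735-02-13.
Next I call dial lunge(-25), yielding 1733-01-13.
Invoking filer crv(/vibewut), yielding ok.
I call filer inscribe(/cora, ci), → created.
I use filer listout(/vibewut), → [].
Now I run filer openup(/cora), which returns ci.
Invoking remeasure translate(-45, h, cm), yielding ToolError: incompatible units.
I invoke remeasure translate(-18, K, F), → -49207/100.
I invoke remeasure translate(88, m, kg), — result: ToolError: incompatible units.
I invoke dial yhop(7), and observe 1740-01-13.
I use dial whichday, yielding Wednesday.
Now I run remeasure translate(1/3, KiB, B), which returns 1024/3.
Invoking dial markday(1850-06-28): 1850-06-28.
I use filer inscribe(/toplux, segruwe), → created.
Using filer crv(/ro_est/jo), — result: ok.
I try filer openup(/cora), → ci.


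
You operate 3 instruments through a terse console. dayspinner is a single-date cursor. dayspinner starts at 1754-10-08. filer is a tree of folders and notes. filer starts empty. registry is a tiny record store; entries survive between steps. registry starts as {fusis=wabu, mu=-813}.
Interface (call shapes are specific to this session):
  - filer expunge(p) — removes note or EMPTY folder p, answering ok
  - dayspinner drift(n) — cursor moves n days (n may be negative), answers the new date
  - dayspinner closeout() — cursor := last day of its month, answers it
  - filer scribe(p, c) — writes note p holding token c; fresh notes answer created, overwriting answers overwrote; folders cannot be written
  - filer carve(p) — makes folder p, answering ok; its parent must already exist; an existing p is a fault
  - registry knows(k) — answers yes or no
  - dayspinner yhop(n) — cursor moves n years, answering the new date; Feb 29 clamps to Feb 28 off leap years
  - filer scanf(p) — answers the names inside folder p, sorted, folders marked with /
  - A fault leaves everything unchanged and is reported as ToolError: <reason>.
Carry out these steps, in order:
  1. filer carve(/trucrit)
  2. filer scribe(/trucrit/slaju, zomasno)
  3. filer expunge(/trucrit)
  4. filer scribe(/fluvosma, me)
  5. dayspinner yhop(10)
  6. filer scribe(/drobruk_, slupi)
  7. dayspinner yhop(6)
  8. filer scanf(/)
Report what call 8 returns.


-- filer carve(/trucrit) -> ok
-- filer scribe(/trucrit/slaju, zomasno) -> created
-- filer expunge(/trucrit) -> ToolError: not empty
-- filer scribe(/fluvosma, me) -> created
-- dayspinner yhop(10) -> 1764-10-08
-- filer scribe(/drobruk_, slupi) -> created
-- dayspinner yhop(6) -> 1770-10-08
-- filer scanf(/) -> [drobruk_, fluvosma, trucrit/]

Answer: [drobruk_, fluvosma, trucrit/]


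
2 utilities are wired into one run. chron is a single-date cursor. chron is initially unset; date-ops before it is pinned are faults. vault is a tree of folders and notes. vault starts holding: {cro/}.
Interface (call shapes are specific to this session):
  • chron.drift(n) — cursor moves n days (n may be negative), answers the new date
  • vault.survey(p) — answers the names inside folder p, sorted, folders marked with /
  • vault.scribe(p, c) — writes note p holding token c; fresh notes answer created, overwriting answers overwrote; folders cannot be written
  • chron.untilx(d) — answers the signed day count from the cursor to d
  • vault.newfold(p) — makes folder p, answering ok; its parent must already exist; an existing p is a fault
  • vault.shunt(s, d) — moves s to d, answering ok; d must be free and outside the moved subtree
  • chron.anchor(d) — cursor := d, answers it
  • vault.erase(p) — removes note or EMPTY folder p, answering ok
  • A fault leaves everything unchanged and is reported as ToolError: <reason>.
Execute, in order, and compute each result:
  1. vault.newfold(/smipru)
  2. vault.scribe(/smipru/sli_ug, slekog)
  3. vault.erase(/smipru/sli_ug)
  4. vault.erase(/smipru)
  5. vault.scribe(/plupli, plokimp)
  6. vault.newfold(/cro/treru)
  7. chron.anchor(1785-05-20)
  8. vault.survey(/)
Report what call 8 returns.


==> vault.newfold(/smipru)
<== ok
==> vault.scribe(/smipru/sli_ug, slekog)
<== created
==> vault.erase(/smipru/sli_ug)
<== ok
==> vault.erase(/smipru)
<== ok
==> vault.scribe(/plupli, plokimp)
<== created
==> vault.newfold(/cro/treru)
<== ok
==> chron.anchor(1785-05-20)
<== 1785-05-20
==> vault.survey(/)
<== [cro/, plupli]

Answer: [cro/, plupli]


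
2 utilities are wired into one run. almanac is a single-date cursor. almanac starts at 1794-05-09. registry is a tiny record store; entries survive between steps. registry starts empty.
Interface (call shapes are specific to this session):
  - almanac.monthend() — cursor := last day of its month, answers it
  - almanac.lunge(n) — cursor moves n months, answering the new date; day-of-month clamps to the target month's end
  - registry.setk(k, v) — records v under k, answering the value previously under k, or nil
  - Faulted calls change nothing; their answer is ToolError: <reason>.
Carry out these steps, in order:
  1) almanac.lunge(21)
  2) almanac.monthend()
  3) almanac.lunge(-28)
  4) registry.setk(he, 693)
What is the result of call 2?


I use lunge(n→21), and see 1796-02-09.
I call monthend(), and see 1796-02-29.
Now I run lunge(n→-28), yielding 1793-10-29.
Then setk(k→he, v→693), and observe nil.

Answer: 1796-02-29


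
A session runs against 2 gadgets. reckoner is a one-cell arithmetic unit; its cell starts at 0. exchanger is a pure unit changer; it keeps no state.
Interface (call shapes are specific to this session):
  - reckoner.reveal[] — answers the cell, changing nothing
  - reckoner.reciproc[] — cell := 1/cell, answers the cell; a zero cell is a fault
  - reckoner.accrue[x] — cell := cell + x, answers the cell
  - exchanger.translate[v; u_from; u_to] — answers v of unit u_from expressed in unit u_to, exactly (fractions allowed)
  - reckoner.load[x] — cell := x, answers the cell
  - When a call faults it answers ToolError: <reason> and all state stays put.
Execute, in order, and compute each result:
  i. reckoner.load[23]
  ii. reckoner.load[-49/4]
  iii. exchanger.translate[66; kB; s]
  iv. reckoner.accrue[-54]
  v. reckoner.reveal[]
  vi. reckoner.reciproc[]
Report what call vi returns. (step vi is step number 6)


% 1. reckoner.load(23) => 23
% 2. reckoner.load(-49/4) => -49/4
% 3. exchanger.translate(66, kB, s) => ToolError: incompatible units
% 4. reckoner.accrue(-54) => -265/4
% 5. reckoner.reveal() => -265/4
% 6. reckoner.reciproc() => -4/265

Answer: -4/265


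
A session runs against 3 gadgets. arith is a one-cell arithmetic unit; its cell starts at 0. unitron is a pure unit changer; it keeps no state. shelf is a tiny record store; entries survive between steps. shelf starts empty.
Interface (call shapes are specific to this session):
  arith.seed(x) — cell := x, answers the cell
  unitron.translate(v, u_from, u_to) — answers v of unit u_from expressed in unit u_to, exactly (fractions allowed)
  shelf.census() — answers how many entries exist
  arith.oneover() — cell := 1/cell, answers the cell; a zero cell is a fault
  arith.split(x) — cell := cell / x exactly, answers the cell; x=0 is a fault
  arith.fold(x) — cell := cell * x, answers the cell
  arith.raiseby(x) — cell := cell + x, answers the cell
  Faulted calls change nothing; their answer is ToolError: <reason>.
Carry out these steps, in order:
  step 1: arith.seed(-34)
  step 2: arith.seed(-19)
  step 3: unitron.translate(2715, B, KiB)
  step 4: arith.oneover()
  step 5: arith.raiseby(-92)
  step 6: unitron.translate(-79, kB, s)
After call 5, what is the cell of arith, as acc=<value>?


-> arith.seed(x=-34)
<- -34
-> arith.seed(x=-19)
<- -19
-> unitron.translate(v=2715, u_from=B, u_to=KiB)
<- 2715/1024
-> arith.oneover()
<- -1/19
-> arith.raiseby(x=-92)
<- -1749/19
-> unitron.translate(v=-79, u_from=kB, u_to=s)
<- ToolError: incompatible units

Answer: acc=-1749/19


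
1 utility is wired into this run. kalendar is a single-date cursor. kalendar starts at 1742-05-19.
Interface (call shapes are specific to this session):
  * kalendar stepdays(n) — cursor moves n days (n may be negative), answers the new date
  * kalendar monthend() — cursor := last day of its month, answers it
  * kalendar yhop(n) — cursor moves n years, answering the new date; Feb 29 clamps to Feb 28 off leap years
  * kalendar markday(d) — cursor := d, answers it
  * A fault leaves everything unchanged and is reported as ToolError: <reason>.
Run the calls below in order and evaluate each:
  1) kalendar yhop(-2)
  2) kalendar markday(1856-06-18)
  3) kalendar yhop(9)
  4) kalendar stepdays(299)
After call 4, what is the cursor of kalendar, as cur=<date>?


Next I call kalendar yhop passing -2: 1740-05-19.
I invoke kalendar markday passing 1856-06-18, — result: 1856-06-18.
Now I run kalendar yhop passing 9, and observe 1865-06-18.
Next I call kalendar stepdays passing 299, giving 1866-04-13.

Answer: cur=1866-04-13


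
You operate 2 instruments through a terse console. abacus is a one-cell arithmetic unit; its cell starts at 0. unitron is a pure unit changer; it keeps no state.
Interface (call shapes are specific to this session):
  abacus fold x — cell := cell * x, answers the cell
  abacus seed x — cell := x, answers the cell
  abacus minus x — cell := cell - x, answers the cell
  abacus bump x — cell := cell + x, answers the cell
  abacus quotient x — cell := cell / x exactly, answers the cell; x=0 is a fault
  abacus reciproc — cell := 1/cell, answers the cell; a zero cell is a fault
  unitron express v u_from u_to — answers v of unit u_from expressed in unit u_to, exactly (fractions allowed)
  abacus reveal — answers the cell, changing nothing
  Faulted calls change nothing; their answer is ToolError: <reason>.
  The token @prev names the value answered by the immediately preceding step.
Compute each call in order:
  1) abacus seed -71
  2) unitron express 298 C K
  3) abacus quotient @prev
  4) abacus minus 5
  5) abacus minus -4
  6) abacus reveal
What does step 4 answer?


Answer: -58535/11423

Derivation:
-- 1. abacus seed(x=-71) -> -71
-- 2. unitron express(v=298, u_from=C, u_to=K) -> 11423/20
-- 3. abacus quotient(x=@prev) -> -1420/11423
-- 4. abacus minus(x=5) -> -58535/11423
-- 5. abacus minus(x=-4) -> -12843/11423
-- 6. abacus reveal() -> -12843/11423


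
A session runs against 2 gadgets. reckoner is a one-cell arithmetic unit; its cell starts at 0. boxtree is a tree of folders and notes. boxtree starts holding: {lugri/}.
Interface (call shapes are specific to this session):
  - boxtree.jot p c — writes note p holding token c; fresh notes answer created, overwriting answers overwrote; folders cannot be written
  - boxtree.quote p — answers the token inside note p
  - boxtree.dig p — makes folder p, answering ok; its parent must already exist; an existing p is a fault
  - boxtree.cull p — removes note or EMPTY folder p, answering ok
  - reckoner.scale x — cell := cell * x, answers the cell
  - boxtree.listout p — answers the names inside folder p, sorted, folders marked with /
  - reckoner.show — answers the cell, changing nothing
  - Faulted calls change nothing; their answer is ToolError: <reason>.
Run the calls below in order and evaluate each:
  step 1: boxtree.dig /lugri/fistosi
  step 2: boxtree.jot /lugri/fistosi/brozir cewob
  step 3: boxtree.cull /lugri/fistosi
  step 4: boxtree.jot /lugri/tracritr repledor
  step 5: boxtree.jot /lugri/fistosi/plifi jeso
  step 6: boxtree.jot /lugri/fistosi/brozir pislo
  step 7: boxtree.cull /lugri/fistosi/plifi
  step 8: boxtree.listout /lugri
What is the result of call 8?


;; dig(p→/lugri/fistosi) ~> ok
;; jot(p→/lugri/fistosi/brozir, c→cewob) ~> created
;; cull(p→/lugri/fistosi) ~> ToolError: not empty
;; jot(p→/lugri/tracritr, c→repledor) ~> created
;; jot(p→/lugri/fistosi/plifi, c→jeso) ~> created
;; jot(p→/lugri/fistosi/brozir, c→pislo) ~> overwrote
;; cull(p→/lugri/fistosi/plifi) ~> ok
;; listout(p→/lugri) ~> [fistosi/, tracritr]

Answer: [fistosi/, tracritr]


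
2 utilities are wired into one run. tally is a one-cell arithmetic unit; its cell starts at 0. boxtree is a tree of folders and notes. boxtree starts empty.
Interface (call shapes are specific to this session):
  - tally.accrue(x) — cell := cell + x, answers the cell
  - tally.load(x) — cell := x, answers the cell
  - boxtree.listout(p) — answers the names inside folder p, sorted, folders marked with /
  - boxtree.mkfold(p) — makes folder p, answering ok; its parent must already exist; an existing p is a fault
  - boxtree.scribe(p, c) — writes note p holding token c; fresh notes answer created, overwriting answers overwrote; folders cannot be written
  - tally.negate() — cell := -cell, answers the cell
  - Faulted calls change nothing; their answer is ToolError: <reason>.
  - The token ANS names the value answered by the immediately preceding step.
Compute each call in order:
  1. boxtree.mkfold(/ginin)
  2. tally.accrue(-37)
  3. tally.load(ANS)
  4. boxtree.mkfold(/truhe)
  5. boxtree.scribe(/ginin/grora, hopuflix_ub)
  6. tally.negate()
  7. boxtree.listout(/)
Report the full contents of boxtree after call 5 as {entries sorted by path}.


Answer: {ginin/, ginin/grora=hopuflix_ub, truhe/}

Derivation:
Do: boxtree.mkfold[p: /ginin]
See: ok
Do: tally.accrue[x: -37]
See: -37
Do: tally.load[x: ANS]
See: -37
Do: boxtree.mkfold[p: /truhe]
See: ok
Do: boxtree.scribe[p: /ginin/grora; c: hopuflix_ub]
See: created
Do: tally.negate[]
See: 37
Do: boxtree.listout[p: /]
See: [ginin/, truhe/]


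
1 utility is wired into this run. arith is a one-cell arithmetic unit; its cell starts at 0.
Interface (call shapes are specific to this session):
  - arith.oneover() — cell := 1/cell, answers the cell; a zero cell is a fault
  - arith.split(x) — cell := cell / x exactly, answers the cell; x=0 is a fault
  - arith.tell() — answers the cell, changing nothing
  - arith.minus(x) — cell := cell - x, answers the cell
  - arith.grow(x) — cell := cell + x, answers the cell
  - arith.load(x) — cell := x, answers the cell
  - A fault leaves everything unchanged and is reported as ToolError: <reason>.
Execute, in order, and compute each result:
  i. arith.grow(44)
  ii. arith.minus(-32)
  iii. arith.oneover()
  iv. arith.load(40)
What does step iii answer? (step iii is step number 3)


Answer: 1/76

Derivation:
# 1. arith.grow(44) : 44
# 2. arith.minus(-32) : 76
# 3. arith.oneover() : 1/76
# 4. arith.load(40) : 40


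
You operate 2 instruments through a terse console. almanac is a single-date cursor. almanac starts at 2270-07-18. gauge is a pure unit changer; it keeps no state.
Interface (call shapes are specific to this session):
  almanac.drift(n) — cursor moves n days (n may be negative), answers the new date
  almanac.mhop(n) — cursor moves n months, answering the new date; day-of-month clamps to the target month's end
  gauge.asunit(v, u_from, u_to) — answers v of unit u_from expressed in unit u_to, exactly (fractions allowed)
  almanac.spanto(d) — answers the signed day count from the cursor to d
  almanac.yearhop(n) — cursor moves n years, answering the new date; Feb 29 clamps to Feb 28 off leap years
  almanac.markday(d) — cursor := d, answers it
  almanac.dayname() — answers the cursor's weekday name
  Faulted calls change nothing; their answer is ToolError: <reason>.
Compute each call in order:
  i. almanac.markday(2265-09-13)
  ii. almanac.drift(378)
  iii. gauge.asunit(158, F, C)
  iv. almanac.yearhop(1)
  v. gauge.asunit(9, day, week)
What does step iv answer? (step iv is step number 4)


Using almanac.markday(d: 2265-09-13), and get 2265-09-13.
Now I run almanac.drift(n: 378), and observe 2266-09-26.
Using gauge.asunit(v: 158, u_from: F, u_to: C), and see 70.
Now I run almanac.yearhop(n: 1), giving 2267-09-26.
Using gauge.asunit(v: 9, u_from: day, u_to: week), — result: 9/7.

Answer: 2267-09-26


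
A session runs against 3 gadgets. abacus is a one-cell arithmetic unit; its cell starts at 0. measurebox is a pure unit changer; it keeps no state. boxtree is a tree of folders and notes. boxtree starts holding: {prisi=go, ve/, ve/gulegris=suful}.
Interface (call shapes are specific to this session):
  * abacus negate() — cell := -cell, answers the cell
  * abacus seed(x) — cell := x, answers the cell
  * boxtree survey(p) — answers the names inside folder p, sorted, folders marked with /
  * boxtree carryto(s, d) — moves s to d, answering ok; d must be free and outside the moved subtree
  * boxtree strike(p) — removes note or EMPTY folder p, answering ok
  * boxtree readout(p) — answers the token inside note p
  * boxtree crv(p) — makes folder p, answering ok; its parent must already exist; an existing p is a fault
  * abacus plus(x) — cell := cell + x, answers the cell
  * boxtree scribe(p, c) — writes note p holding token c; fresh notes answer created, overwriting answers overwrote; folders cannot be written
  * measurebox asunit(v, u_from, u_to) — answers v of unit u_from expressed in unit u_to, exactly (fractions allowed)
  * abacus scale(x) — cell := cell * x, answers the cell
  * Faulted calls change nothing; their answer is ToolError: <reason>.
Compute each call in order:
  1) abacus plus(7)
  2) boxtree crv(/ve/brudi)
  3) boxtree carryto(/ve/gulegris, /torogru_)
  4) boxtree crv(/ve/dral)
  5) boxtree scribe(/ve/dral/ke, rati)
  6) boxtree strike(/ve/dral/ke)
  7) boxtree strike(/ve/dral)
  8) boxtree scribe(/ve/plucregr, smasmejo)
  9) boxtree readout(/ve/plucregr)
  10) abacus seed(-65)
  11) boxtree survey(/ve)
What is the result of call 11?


Now I run abacus plus passing x='7', yielding 7.
Calling boxtree crv passing p='/ve/brudi', and observe ok.
I run boxtree carryto passing s='/ve/gulegris', d='/torogru_', yielding ok.
Using boxtree crv passing p='/ve/dral', yielding ok.
I try boxtree scribe passing p='/ve/dral/ke', c='rati', which returns created.
Calling boxtree strike passing p='/ve/dral/ke', which returns ok.
Calling boxtree strike passing p='/ve/dral': ok.
I try boxtree scribe passing p='/ve/plucregr', c='smasmejo', and get created.
Next I call boxtree readout passing p='/ve/plucregr': smasmejo.
Then abacus seed passing x='-65', yielding -65.
Invoking boxtree survey passing p='/ve', — result: [brudi/, plucregr].

Answer: [brudi/, plucregr]


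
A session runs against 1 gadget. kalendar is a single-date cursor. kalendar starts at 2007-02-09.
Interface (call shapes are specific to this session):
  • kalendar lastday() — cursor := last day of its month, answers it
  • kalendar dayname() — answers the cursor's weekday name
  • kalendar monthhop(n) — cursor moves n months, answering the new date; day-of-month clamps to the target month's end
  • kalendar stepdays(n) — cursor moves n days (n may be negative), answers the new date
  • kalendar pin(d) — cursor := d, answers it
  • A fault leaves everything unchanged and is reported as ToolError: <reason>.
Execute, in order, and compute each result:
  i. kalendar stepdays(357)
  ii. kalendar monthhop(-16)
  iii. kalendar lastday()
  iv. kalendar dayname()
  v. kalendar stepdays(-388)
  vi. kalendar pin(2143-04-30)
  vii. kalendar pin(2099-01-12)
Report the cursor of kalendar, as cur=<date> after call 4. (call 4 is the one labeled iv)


-> kalendar stepdays(n: 357)
<- 2008-02-01
-> kalendar monthhop(n: -16)
<- 2006-10-01
-> kalendar lastday()
<- 2006-10-31
-> kalendar dayname()
<- Tuesday
-> kalendar stepdays(n: -388)
<- 2005-10-08
-> kalendar pin(d: 2143-04-30)
<- 2143-04-30
-> kalendar pin(d: 2099-01-12)
<- 2099-01-12

Answer: cur=2006-10-31


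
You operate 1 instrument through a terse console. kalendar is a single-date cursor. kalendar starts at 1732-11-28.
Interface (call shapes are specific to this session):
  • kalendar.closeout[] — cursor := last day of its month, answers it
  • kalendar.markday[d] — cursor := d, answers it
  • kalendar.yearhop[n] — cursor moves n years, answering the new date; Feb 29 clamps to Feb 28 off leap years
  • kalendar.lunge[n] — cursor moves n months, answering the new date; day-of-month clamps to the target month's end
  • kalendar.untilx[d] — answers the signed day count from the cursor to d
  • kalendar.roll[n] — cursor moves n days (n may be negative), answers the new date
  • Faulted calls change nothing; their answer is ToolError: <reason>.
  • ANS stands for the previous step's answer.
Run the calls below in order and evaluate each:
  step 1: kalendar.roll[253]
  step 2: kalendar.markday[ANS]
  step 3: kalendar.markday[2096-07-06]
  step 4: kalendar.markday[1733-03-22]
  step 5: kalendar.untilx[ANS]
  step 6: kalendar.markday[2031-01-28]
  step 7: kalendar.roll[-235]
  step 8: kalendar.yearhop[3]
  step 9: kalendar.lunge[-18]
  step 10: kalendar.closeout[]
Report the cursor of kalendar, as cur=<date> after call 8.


Answer: cur=2033-06-07

Derivation:
$ roll n='253'
= 1733-08-08
$ markday d='ANS'
= 1733-08-08
$ markday d='2096-07-06'
= 2096-07-06
$ markday d='1733-03-22'
= 1733-03-22
$ untilx d='ANS'
= 0
$ markday d='2031-01-28'
= 2031-01-28
$ roll n='-235'
= 2030-06-07
$ yearhop n='3'
= 2033-06-07
$ lunge n='-18'
= 2031-12-07
$ closeout
= 2031-12-31


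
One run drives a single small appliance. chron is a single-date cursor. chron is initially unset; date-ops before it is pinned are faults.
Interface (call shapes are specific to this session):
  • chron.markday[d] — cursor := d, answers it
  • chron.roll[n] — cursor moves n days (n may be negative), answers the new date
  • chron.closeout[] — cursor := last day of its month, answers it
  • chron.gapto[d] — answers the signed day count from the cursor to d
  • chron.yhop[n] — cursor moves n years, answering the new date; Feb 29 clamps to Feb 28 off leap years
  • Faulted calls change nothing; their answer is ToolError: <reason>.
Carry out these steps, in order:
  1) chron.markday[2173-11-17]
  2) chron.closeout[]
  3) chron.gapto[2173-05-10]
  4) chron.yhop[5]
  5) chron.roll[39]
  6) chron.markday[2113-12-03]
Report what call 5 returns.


>>> chron.markday d=2173-11-17
[out] 2173-11-17
>>> chron.closeout
[out] 2173-11-30
>>> chron.gapto d=2173-05-10
[out] -204
>>> chron.yhop n=5
[out] 2178-11-30
>>> chron.roll n=39
[out] 2179-01-08
>>> chron.markday d=2113-12-03
[out] 2113-12-03

Answer: 2179-01-08


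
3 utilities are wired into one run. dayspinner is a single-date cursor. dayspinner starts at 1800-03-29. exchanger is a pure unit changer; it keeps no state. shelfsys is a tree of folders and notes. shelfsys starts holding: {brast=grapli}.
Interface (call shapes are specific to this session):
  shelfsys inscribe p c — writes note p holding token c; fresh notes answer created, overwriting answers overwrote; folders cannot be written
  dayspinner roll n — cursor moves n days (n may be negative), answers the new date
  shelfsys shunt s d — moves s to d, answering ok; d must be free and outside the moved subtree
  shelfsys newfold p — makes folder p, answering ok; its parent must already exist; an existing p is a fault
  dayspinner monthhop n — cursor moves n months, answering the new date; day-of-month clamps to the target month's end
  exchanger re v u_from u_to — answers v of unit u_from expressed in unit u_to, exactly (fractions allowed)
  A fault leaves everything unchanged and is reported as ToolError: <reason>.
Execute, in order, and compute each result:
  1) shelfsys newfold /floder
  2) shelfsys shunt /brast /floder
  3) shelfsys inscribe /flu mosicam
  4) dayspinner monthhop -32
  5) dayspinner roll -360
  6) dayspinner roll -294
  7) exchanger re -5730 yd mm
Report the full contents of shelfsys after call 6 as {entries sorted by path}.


Act: shelfsys newfold[p: /floder]
Obs: ok
Act: shelfsys shunt[s: /brast; d: /floder]
Obs: ToolError: exists
Act: shelfsys inscribe[p: /flu; c: mosicam]
Obs: created
Act: dayspinner monthhop[n: -32]
Obs: 1797-07-29
Act: dayspinner roll[n: -360]
Obs: 1796-08-03
Act: dayspinner roll[n: -294]
Obs: 1795-10-14
Act: exchanger re[v: -5730; u_from: yd; u_to: mm]
Obs: -5239512

Answer: {brast=grapli, floder/, flu=mosicam}


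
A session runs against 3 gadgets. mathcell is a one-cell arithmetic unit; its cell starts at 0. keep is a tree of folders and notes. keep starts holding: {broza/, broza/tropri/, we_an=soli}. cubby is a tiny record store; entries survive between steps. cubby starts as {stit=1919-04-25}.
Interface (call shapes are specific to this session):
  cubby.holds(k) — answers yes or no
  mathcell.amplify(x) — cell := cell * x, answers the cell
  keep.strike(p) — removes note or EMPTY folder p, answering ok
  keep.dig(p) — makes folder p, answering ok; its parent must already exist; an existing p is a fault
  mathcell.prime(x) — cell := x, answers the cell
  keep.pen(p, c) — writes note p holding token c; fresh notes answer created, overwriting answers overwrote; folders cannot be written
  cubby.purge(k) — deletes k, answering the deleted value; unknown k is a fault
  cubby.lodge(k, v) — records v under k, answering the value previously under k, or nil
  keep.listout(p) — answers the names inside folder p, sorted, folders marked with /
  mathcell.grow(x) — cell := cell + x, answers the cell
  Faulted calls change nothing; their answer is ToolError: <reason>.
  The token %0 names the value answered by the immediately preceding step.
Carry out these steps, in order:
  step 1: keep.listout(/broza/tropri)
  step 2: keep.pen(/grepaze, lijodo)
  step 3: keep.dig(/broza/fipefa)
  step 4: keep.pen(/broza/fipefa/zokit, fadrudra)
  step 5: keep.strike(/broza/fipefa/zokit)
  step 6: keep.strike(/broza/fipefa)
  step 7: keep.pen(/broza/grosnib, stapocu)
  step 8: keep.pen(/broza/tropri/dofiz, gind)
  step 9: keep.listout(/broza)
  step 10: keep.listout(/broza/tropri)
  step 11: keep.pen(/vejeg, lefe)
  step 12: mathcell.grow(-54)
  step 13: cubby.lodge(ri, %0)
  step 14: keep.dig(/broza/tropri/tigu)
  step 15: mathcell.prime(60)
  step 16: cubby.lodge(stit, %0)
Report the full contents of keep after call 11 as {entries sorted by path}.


-> keep.listout(p=/broza/tropri)
<- []
-> keep.pen(p=/grepaze, c=lijodo)
<- created
-> keep.dig(p=/broza/fipefa)
<- ok
-> keep.pen(p=/broza/fipefa/zokit, c=fadrudra)
<- created
-> keep.strike(p=/broza/fipefa/zokit)
<- ok
-> keep.strike(p=/broza/fipefa)
<- ok
-> keep.pen(p=/broza/grosnib, c=stapocu)
<- created
-> keep.pen(p=/broza/tropri/dofiz, c=gind)
<- created
-> keep.listout(p=/broza)
<- [grosnib, tropri/]
-> keep.listout(p=/broza/tropri)
<- [dofiz]
-> keep.pen(p=/vejeg, c=lefe)
<- created
-> mathcell.grow(x=-54)
<- -54
-> cubby.lodge(k=ri, v=%0)
<- nil
-> keep.dig(p=/broza/tropri/tigu)
<- ok
-> mathcell.prime(x=60)
<- 60
-> cubby.lodge(k=stit, v=%0)
<- 1919-04-25

Answer: {broza/, broza/grosnib=stapocu, broza/tropri/, broza/tropri/dofiz=gind, grepaze=lijodo, vejeg=lefe, we_an=soli}


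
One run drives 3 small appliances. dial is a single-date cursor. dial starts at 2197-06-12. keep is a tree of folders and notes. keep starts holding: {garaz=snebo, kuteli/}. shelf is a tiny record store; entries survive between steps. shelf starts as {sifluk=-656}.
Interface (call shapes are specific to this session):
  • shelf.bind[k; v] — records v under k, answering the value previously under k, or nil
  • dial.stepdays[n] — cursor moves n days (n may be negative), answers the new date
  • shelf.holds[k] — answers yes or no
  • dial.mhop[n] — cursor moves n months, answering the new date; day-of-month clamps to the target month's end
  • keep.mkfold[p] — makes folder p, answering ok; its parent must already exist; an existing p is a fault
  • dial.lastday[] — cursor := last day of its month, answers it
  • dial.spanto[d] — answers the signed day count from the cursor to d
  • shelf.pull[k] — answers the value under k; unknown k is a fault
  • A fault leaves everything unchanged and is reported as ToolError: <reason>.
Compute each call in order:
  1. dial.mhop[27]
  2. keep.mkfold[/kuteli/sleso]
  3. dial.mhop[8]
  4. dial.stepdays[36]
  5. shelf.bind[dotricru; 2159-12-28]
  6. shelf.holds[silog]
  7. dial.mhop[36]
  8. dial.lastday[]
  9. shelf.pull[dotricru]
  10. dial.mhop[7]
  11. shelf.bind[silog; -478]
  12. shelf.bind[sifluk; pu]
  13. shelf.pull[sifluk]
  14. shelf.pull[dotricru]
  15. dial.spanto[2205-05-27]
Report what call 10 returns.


Answer: 2204-01-30

Derivation:
-- 1. dial.mhop(n→27) -> 2199-09-12
-- 2. keep.mkfold(p→/kuteli/sleso) -> ok
-- 3. dial.mhop(n→8) -> 2200-05-12
-- 4. dial.stepdays(n→36) -> 2200-06-17
-- 5. shelf.bind(k→dotricru, v→2159-12-28) -> nil
-- 6. shelf.holds(k→silog) -> no
-- 7. dial.mhop(n→36) -> 2203-06-17
-- 8. dial.lastday() -> 2203-06-30
-- 9. shelf.pull(k→dotricru) -> 2159-12-28
-- 10. dial.mhop(n→7) -> 2204-01-30
-- 11. shelf.bind(k→silog, v→-478) -> nil
-- 12. shelf.bind(k→sifluk, v→pu) -> -656
-- 13. shelf.pull(k→sifluk) -> pu
-- 14. shelf.pull(k→dotricru) -> 2159-12-28
-- 15. dial.spanto(d→2205-05-27) -> 483


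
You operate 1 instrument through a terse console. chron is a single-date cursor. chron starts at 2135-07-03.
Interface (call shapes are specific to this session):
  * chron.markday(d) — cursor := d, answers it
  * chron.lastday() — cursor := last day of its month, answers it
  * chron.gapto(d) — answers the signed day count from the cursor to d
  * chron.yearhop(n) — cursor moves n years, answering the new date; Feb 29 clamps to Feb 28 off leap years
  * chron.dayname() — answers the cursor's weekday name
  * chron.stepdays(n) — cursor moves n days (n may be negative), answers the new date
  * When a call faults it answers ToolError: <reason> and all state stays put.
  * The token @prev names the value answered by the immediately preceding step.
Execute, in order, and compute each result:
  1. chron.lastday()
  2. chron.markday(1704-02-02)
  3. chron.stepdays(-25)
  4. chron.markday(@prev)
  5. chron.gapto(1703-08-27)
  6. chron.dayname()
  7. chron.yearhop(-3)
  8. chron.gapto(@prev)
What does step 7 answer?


Answer: 1701-01-08

Derivation:
I use chron.lastday(): 2135-07-31.
Using chron.markday passing d='1704-02-02', and get 1704-02-02.
Using chron.stepdays passing n='-25', and see 1704-01-08.
I run chron.markday passing d='@prev', → 1704-01-08.
Then chron.gapto passing d='1703-08-27', and see -134.
Then chron.dayname(), and see Tuesday.
Invoking chron.yearhop passing n='-3', — result: 1701-01-08.
Then chron.gapto passing d='@prev', yielding 0.


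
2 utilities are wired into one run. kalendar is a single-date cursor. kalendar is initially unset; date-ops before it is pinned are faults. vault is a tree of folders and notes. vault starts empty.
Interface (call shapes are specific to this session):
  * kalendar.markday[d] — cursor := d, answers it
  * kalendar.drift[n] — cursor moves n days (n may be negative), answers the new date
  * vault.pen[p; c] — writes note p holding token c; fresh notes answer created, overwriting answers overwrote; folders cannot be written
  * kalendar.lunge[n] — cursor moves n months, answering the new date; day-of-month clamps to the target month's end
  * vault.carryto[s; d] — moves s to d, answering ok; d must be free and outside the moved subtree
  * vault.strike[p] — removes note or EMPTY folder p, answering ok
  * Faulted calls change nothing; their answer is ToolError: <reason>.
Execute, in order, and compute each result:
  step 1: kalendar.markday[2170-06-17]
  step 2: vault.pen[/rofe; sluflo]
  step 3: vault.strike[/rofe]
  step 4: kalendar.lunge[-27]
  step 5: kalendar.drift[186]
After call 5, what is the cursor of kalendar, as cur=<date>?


~$ kalendar.markday d: 2170-06-17
:: 2170-06-17
~$ vault.pen p: /rofe c: sluflo
:: created
~$ vault.strike p: /rofe
:: ok
~$ kalendar.lunge n: -27
:: 2168-03-17
~$ kalendar.drift n: 186
:: 2168-09-19

Answer: cur=2168-09-19


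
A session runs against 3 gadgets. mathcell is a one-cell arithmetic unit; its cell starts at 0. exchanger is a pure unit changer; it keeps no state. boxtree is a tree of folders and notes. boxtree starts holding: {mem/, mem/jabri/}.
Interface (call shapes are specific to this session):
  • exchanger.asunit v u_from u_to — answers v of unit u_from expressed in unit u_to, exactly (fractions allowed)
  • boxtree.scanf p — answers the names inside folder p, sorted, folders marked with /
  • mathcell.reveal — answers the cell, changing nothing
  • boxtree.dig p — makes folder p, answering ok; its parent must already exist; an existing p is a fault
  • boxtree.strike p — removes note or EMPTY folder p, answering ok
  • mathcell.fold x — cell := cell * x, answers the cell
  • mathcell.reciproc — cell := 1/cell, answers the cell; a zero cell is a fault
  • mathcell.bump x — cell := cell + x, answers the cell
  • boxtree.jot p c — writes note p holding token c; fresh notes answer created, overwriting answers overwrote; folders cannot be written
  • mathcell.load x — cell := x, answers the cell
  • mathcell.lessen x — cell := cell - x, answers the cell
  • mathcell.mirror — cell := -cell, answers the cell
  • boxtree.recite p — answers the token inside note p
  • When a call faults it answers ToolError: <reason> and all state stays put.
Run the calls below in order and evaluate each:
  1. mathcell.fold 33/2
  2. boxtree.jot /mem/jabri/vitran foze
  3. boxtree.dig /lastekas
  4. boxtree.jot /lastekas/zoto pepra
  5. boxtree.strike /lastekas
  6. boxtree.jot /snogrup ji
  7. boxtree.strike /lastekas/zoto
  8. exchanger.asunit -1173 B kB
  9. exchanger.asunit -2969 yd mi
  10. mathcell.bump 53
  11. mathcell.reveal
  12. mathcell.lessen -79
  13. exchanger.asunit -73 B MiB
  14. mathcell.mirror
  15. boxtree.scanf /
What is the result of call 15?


Answer: [lastekas/, mem/, snogrup]

Derivation:
CALL fold[x='33/2']
RET  0
CALL jot[p='/mem/jabri/vitran'; c='foze']
RET  created
CALL dig[p='/lastekas']
RET  ok
CALL jot[p='/lastekas/zoto'; c='pepra']
RET  created
CALL strike[p='/lastekas']
RET  ToolError: not empty
CALL jot[p='/snogrup'; c='ji']
RET  created
CALL strike[p='/lastekas/zoto']
RET  ok
CALL asunit[v='-1173'; u_from='B'; u_to='kB']
RET  -1173/1000
CALL asunit[v='-2969'; u_from='yd'; u_to='mi']
RET  -2969/1760
CALL bump[x='53']
RET  53
CALL reveal[]
RET  53
CALL lessen[x='-79']
RET  132
CALL asunit[v='-73'; u_from='B'; u_to='MiB']
RET  -73/1048576
CALL mirror[]
RET  -132
CALL scanf[p='/']
RET  [lastekas/, mem/, snogrup]


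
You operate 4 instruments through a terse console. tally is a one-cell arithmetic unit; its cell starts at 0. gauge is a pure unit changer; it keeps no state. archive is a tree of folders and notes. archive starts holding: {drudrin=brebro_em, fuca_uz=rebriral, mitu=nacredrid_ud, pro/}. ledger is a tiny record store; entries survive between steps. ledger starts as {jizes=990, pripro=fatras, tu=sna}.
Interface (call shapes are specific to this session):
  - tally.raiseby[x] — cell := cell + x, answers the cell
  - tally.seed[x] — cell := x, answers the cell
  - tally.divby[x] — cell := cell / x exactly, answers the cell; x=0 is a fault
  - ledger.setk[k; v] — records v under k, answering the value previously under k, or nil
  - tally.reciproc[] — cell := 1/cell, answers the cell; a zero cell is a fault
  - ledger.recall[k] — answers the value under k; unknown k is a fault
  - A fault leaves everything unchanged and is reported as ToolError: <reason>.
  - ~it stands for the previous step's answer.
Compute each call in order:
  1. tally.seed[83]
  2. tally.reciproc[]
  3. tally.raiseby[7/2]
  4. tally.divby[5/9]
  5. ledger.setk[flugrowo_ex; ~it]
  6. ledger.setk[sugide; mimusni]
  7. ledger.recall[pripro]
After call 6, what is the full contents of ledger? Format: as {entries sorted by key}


>> seed(x→83)
<< 83
>> reciproc()
<< 1/83
>> raiseby(x→7/2)
<< 583/166
>> divby(x→5/9)
<< 5247/830
>> setk(k→flugrowo_ex, v→~it)
<< nil
>> setk(k→sugide, v→mimusni)
<< nil
>> recall(k→pripro)
<< fatras

Answer: {flugrowo_ex=5247/830, jizes=990, pripro=fatras, sugide=mimusni, tu=sna}


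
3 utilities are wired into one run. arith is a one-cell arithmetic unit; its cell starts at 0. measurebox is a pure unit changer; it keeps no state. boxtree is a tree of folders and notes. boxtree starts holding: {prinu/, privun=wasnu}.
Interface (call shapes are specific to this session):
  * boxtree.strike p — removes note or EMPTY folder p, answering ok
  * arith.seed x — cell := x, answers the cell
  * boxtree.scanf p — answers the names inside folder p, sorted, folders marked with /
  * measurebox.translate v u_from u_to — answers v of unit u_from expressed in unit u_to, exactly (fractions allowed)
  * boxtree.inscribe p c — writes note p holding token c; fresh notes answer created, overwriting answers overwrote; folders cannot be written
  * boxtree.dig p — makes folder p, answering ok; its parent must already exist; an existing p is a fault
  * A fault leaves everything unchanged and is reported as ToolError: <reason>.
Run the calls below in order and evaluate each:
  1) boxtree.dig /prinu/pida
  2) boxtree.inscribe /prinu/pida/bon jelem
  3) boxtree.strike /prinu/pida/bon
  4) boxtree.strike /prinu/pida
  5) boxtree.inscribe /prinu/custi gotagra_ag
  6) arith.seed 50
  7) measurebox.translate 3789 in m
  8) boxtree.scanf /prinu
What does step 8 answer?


Answer: [custi]

Derivation:
# 1. boxtree.dig(p: /prinu/pida) -> ok
# 2. boxtree.inscribe(p: /prinu/pida/bon, c: jelem) -> created
# 3. boxtree.strike(p: /prinu/pida/bon) -> ok
# 4. boxtree.strike(p: /prinu/pida) -> ok
# 5. boxtree.inscribe(p: /prinu/custi, c: gotagra_ag) -> created
# 6. arith.seed(x: 50) -> 50
# 7. measurebox.translate(v: 3789, u_from: in, u_to: m) -> 481203/5000
# 8. boxtree.scanf(p: /prinu) -> [custi]


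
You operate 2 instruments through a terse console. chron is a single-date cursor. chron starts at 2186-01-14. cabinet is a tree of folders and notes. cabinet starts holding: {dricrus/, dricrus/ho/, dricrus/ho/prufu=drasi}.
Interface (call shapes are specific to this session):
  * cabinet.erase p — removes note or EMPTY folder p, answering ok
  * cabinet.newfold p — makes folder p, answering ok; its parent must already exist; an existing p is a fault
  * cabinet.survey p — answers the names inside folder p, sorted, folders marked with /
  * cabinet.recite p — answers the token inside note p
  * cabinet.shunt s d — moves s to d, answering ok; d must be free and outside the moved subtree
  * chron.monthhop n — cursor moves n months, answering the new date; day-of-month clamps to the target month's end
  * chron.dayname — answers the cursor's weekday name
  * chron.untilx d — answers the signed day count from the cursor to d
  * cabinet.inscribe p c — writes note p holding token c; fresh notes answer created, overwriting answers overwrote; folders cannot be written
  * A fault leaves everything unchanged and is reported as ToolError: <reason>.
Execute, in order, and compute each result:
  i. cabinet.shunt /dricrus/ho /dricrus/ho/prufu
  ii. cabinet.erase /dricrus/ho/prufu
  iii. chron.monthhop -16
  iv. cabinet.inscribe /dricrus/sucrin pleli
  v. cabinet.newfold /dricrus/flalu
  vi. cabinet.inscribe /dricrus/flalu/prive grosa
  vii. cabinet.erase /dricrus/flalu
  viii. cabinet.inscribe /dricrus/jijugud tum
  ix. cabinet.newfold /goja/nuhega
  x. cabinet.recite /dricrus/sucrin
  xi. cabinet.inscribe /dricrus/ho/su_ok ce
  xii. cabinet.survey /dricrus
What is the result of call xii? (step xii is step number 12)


% cabinet.shunt s: /dricrus/ho d: /dricrus/ho/prufu
:: ToolError: exists
% cabinet.erase p: /dricrus/ho/prufu
:: ok
% chron.monthhop n: -16
:: 2184-09-14
% cabinet.inscribe p: /dricrus/sucrin c: pleli
:: created
% cabinet.newfold p: /dricrus/flalu
:: ok
% cabinet.inscribe p: /dricrus/flalu/prive c: grosa
:: created
% cabinet.erase p: /dricrus/flalu
:: ToolError: not empty
% cabinet.inscribe p: /dricrus/jijugud c: tum
:: created
% cabinet.newfold p: /goja/nuhega
:: ToolError: no parent
% cabinet.recite p: /dricrus/sucrin
:: pleli
% cabinet.inscribe p: /dricrus/ho/su_ok c: ce
:: created
% cabinet.survey p: /dricrus
:: [flalu/, ho/, jijugud, sucrin]

Answer: [flalu/, ho/, jijugud, sucrin]
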